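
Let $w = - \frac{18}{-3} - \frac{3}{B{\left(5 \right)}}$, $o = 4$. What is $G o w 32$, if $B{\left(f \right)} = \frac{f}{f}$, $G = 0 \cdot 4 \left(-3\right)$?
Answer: $0$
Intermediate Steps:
$G = 0$ ($G = 0 \left(-3\right) = 0$)
$B{\left(f \right)} = 1$
$w = 3$ ($w = - \frac{18}{-3} - \frac{3}{1} = \left(-18\right) \left(- \frac{1}{3}\right) - 3 = 6 - 3 = 3$)
$G o w 32 = 0 \cdot 4 \cdot 3 \cdot 32 = 0 \cdot 3 \cdot 32 = 0 \cdot 32 = 0$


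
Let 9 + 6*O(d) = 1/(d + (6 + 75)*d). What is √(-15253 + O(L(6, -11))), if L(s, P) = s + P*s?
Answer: I*√92314132405/2460 ≈ 123.51*I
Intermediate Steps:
O(d) = -3/2 + 1/(492*d) (O(d) = -3/2 + 1/(6*(d + (6 + 75)*d)) = -3/2 + 1/(6*(d + 81*d)) = -3/2 + 1/(6*((82*d))) = -3/2 + (1/(82*d))/6 = -3/2 + 1/(492*d))
√(-15253 + O(L(6, -11))) = √(-15253 + (1 - 4428*(1 - 11))/(492*((6*(1 - 11))))) = √(-15253 + (1 - 4428*(-10))/(492*((6*(-10))))) = √(-15253 + (1/492)*(1 - 738*(-60))/(-60)) = √(-15253 + (1/492)*(-1/60)*(1 + 44280)) = √(-15253 + (1/492)*(-1/60)*44281) = √(-15253 - 44281/29520) = √(-450312841/29520) = I*√92314132405/2460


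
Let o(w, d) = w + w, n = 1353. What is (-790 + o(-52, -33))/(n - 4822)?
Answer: 894/3469 ≈ 0.25771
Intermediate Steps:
o(w, d) = 2*w
(-790 + o(-52, -33))/(n - 4822) = (-790 + 2*(-52))/(1353 - 4822) = (-790 - 104)/(-3469) = -894*(-1/3469) = 894/3469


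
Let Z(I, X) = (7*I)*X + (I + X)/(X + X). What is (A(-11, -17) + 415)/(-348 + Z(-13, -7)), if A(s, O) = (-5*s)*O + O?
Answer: -3759/2033 ≈ -1.8490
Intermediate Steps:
A(s, O) = O - 5*O*s (A(s, O) = -5*O*s + O = O - 5*O*s)
Z(I, X) = (I + X)/(2*X) + 7*I*X (Z(I, X) = 7*I*X + (I + X)/((2*X)) = 7*I*X + (I + X)*(1/(2*X)) = 7*I*X + (I + X)/(2*X) = (I + X)/(2*X) + 7*I*X)
(A(-11, -17) + 415)/(-348 + Z(-13, -7)) = (-17*(1 - 5*(-11)) + 415)/(-348 + (½)*(-13 - 7*(1 + 14*(-13)*(-7)))/(-7)) = (-17*(1 + 55) + 415)/(-348 + (½)*(-⅐)*(-13 - 7*(1 + 1274))) = (-17*56 + 415)/(-348 + (½)*(-⅐)*(-13 - 7*1275)) = (-952 + 415)/(-348 + (½)*(-⅐)*(-13 - 8925)) = -537/(-348 + (½)*(-⅐)*(-8938)) = -537/(-348 + 4469/7) = -537/2033/7 = -537*7/2033 = -3759/2033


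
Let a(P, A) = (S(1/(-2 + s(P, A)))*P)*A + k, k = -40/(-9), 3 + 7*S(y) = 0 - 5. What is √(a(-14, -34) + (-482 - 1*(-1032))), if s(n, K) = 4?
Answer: √94/3 ≈ 3.2318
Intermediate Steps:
S(y) = -8/7 (S(y) = -3/7 + (0 - 5)/7 = -3/7 + (⅐)*(-5) = -3/7 - 5/7 = -8/7)
k = 40/9 (k = -40*(-⅑) = 40/9 ≈ 4.4444)
a(P, A) = 40/9 - 8*A*P/7 (a(P, A) = (-8*P/7)*A + 40/9 = -8*A*P/7 + 40/9 = 40/9 - 8*A*P/7)
√(a(-14, -34) + (-482 - 1*(-1032))) = √((40/9 - 8/7*(-34)*(-14)) + (-482 - 1*(-1032))) = √((40/9 - 544) + (-482 + 1032)) = √(-4856/9 + 550) = √(94/9) = √94/3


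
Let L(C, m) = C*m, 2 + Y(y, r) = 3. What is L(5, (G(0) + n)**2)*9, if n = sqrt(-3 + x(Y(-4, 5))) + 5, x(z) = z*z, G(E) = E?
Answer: 1035 + 450*I*sqrt(2) ≈ 1035.0 + 636.4*I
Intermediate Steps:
Y(y, r) = 1 (Y(y, r) = -2 + 3 = 1)
x(z) = z**2
n = 5 + I*sqrt(2) (n = sqrt(-3 + 1**2) + 5 = sqrt(-3 + 1) + 5 = sqrt(-2) + 5 = I*sqrt(2) + 5 = 5 + I*sqrt(2) ≈ 5.0 + 1.4142*I)
L(5, (G(0) + n)**2)*9 = (5*(0 + (5 + I*sqrt(2)))**2)*9 = (5*(5 + I*sqrt(2))**2)*9 = 45*(5 + I*sqrt(2))**2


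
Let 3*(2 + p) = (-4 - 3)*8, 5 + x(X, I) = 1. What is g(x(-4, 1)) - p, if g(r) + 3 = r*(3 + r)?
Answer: 65/3 ≈ 21.667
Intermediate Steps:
x(X, I) = -4 (x(X, I) = -5 + 1 = -4)
g(r) = -3 + r*(3 + r)
p = -62/3 (p = -2 + ((-4 - 3)*8)/3 = -2 + (-7*8)/3 = -2 + (⅓)*(-56) = -2 - 56/3 = -62/3 ≈ -20.667)
g(x(-4, 1)) - p = (-3 + (-4)² + 3*(-4)) - 1*(-62/3) = (-3 + 16 - 12) + 62/3 = 1 + 62/3 = 65/3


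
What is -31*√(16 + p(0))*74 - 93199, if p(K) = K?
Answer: -102375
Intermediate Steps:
-31*√(16 + p(0))*74 - 93199 = -31*√(16 + 0)*74 - 93199 = -31*√16*74 - 93199 = -31*4*74 - 93199 = -124*74 - 93199 = -9176 - 93199 = -102375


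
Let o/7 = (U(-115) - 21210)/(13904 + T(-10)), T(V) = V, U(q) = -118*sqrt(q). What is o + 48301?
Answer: 335472812/6947 - 413*I*sqrt(115)/6947 ≈ 48290.0 - 0.63753*I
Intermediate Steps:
o = -74235/6947 - 413*I*sqrt(115)/6947 (o = 7*((-118*I*sqrt(115) - 21210)/(13904 - 10)) = 7*((-118*I*sqrt(115) - 21210)/13894) = 7*((-118*I*sqrt(115) - 21210)*(1/13894)) = 7*((-21210 - 118*I*sqrt(115))*(1/13894)) = 7*(-10605/6947 - 59*I*sqrt(115)/6947) = -74235/6947 - 413*I*sqrt(115)/6947 ≈ -10.686 - 0.63753*I)
o + 48301 = (-74235/6947 - 413*I*sqrt(115)/6947) + 48301 = 335472812/6947 - 413*I*sqrt(115)/6947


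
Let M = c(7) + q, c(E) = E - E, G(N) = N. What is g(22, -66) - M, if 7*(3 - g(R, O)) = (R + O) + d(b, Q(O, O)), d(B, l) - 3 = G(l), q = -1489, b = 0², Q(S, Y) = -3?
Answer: 10488/7 ≈ 1498.3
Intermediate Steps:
c(E) = 0
b = 0
d(B, l) = 3 + l
M = -1489 (M = 0 - 1489 = -1489)
g(R, O) = 3 - O/7 - R/7 (g(R, O) = 3 - ((R + O) + (3 - 3))/7 = 3 - ((O + R) + 0)/7 = 3 - (O + R)/7 = 3 + (-O/7 - R/7) = 3 - O/7 - R/7)
g(22, -66) - M = (3 - ⅐*(-66) - ⅐*22) - 1*(-1489) = (3 + 66/7 - 22/7) + 1489 = 65/7 + 1489 = 10488/7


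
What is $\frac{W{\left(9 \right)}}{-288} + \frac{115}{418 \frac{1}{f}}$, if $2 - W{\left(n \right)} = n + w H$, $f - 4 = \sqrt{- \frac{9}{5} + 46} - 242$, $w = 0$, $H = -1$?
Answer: $- \frac{3939817}{60192} + \frac{23 \sqrt{1105}}{418} \approx -63.625$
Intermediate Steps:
$f = -238 + \frac{\sqrt{1105}}{5}$ ($f = 4 + \left(\sqrt{- \frac{9}{5} + 46} - 242\right) = 4 - \left(242 - \sqrt{\left(-9\right) \frac{1}{5} + 46}\right) = 4 - \left(242 - \sqrt{- \frac{9}{5} + 46}\right) = 4 - \left(242 - \sqrt{\frac{221}{5}}\right) = 4 - \left(242 - \frac{\sqrt{1105}}{5}\right) = -238 + \frac{\sqrt{1105}}{5} \approx -231.35$)
$W{\left(n \right)} = 2 - n$ ($W{\left(n \right)} = 2 - \left(n + 0 \left(-1\right)\right) = 2 - \left(n + 0\right) = 2 - n$)
$\frac{W{\left(9 \right)}}{-288} + \frac{115}{418 \frac{1}{f}} = \frac{2 - 9}{-288} + \frac{115}{418 \frac{1}{-238 + \frac{\sqrt{1105}}{5}}} = \left(2 - 9\right) \left(- \frac{1}{288}\right) + 115 \left(- \frac{119}{209} + \frac{\sqrt{1105}}{2090}\right) = \left(-7\right) \left(- \frac{1}{288}\right) - \left(\frac{13685}{209} - \frac{23 \sqrt{1105}}{418}\right) = \frac{7}{288} - \left(\frac{13685}{209} - \frac{23 \sqrt{1105}}{418}\right) = - \frac{3939817}{60192} + \frac{23 \sqrt{1105}}{418}$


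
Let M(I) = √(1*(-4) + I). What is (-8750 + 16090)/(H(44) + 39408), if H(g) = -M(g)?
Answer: 36156840/194123803 + 1835*√10/194123803 ≈ 0.18629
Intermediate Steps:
M(I) = √(-4 + I)
H(g) = -√(-4 + g)
(-8750 + 16090)/(H(44) + 39408) = (-8750 + 16090)/(-√(-4 + 44) + 39408) = 7340/(-√40 + 39408) = 7340/(-2*√10 + 39408) = 7340/(39408 - 2*√10)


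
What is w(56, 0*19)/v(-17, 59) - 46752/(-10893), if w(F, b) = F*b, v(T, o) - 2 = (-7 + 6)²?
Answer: 15584/3631 ≈ 4.2919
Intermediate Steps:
v(T, o) = 3 (v(T, o) = 2 + (-7 + 6)² = 2 + (-1)² = 2 + 1 = 3)
w(56, 0*19)/v(-17, 59) - 46752/(-10893) = (56*(0*19))/3 - 46752/(-10893) = (56*0)*(⅓) - 46752*(-1/10893) = 0*(⅓) + 15584/3631 = 0 + 15584/3631 = 15584/3631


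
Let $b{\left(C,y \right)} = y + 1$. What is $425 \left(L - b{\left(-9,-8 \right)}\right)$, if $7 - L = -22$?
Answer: $15300$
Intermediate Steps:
$b{\left(C,y \right)} = 1 + y$
$L = 29$ ($L = 7 - -22 = 7 + 22 = 29$)
$425 \left(L - b{\left(-9,-8 \right)}\right) = 425 \left(29 - \left(1 - 8\right)\right) = 425 \left(29 - -7\right) = 425 \left(29 + 7\right) = 425 \cdot 36 = 15300$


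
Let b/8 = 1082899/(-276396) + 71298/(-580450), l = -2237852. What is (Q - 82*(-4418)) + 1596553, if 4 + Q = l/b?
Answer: 657368070618673825/324137603279 ≈ 2.0281e+6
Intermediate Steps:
b = -648275206558/20054257275 (b = 8*(1082899/(-276396) + 71298/(-580450)) = 8*(1082899*(-1/276396) + 71298*(-1/580450)) = 8*(-1082899/276396 - 35649/290225) = 8*(-324137603279/80217029100) = -648275206558/20054257275 ≈ -32.326)
Q = 22437933325273534/324137603279 (Q = -4 - 2237852/(-648275206558/20054257275) = -4 - 2237852*(-20054257275/648275206558) = -4 + 22439229875686650/324137603279 = 22437933325273534/324137603279 ≈ 69224.)
(Q - 82*(-4418)) + 1596553 = (22437933325273534/324137603279 - 82*(-4418)) + 1596553 = (22437933325273534/324137603279 + 362276) + 1596553 = 139865207690776538/324137603279 + 1596553 = 657368070618673825/324137603279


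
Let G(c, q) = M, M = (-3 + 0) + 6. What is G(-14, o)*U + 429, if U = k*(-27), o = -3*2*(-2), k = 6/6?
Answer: 348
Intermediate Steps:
k = 1 (k = 6*(⅙) = 1)
M = 3 (M = -3 + 6 = 3)
o = 12 (o = -6*(-2) = 12)
G(c, q) = 3
U = -27 (U = 1*(-27) = -27)
G(-14, o)*U + 429 = 3*(-27) + 429 = -81 + 429 = 348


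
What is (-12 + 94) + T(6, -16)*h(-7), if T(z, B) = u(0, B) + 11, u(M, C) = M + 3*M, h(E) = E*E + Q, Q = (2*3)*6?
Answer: 1017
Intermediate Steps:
Q = 36 (Q = 6*6 = 36)
h(E) = 36 + E² (h(E) = E*E + 36 = E² + 36 = 36 + E²)
u(M, C) = 4*M
T(z, B) = 11 (T(z, B) = 4*0 + 11 = 0 + 11 = 11)
(-12 + 94) + T(6, -16)*h(-7) = (-12 + 94) + 11*(36 + (-7)²) = 82 + 11*(36 + 49) = 82 + 11*85 = 82 + 935 = 1017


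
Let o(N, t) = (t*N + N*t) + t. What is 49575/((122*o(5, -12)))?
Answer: -16525/5368 ≈ -3.0784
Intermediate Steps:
o(N, t) = t + 2*N*t (o(N, t) = (N*t + N*t) + t = 2*N*t + t = t + 2*N*t)
49575/((122*o(5, -12))) = 49575/((122*(-12*(1 + 2*5)))) = 49575/((122*(-12*(1 + 10)))) = 49575/((122*(-12*11))) = 49575/((122*(-132))) = 49575/(-16104) = 49575*(-1/16104) = -16525/5368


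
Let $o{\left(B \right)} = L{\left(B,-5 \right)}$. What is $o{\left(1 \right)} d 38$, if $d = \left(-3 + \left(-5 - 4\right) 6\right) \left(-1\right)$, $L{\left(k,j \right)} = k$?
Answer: $2166$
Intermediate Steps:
$o{\left(B \right)} = B$
$d = 57$ ($d = \left(-3 - 54\right) \left(-1\right) = \left(-57\right) \left(-1\right) = 57$)
$o{\left(1 \right)} d 38 = 1 \cdot 57 \cdot 38 = 57 \cdot 38 = 2166$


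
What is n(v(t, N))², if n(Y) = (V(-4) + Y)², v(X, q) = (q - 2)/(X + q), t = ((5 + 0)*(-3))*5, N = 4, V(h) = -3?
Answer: 2136750625/25411681 ≈ 84.085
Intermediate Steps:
t = -75 (t = (5*(-3))*5 = -15*5 = -75)
v(X, q) = (-2 + q)/(X + q)
n(Y) = (-3 + Y)²
n(v(t, N))² = ((-3 + (-2 + 4)/(-75 + 4))²)² = ((-3 + 2/(-71))²)² = ((-3 - 1/71*2)²)² = ((-3 - 2/71)²)² = ((-215/71)²)² = (46225/5041)² = 2136750625/25411681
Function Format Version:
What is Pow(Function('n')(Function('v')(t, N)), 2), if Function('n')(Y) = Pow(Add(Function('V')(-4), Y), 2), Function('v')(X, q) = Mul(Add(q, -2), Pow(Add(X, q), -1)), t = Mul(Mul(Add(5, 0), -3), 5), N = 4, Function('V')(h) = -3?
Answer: Rational(2136750625, 25411681) ≈ 84.085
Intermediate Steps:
t = -75 (t = Mul(Mul(5, -3), 5) = Mul(-15, 5) = -75)
Function('v')(X, q) = Mul(Pow(Add(X, q), -1), Add(-2, q)) (Function('v')(X, q) = Mul(Add(-2, q), Pow(Add(X, q), -1)) = Mul(Pow(Add(X, q), -1), Add(-2, q)))
Function('n')(Y) = Pow(Add(-3, Y), 2)
Pow(Function('n')(Function('v')(t, N)), 2) = Pow(Pow(Add(-3, Mul(Pow(Add(-75, 4), -1), Add(-2, 4))), 2), 2) = Pow(Pow(Add(-3, Mul(Pow(-71, -1), 2)), 2), 2) = Pow(Pow(Add(-3, Mul(Rational(-1, 71), 2)), 2), 2) = Pow(Pow(Add(-3, Rational(-2, 71)), 2), 2) = Pow(Pow(Rational(-215, 71), 2), 2) = Pow(Rational(46225, 5041), 2) = Rational(2136750625, 25411681)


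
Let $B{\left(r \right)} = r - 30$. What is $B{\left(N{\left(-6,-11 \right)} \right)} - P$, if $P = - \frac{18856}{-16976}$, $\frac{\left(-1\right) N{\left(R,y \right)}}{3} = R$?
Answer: $- \frac{27821}{2122} \approx -13.111$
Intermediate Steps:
$N{\left(R,y \right)} = - 3 R$
$B{\left(r \right)} = -30 + r$ ($B{\left(r \right)} = r - 30 = -30 + r$)
$P = \frac{2357}{2122}$ ($P = \left(-18856\right) \left(- \frac{1}{16976}\right) = \frac{2357}{2122} \approx 1.1107$)
$B{\left(N{\left(-6,-11 \right)} \right)} - P = \left(-30 - -18\right) - \frac{2357}{2122} = \left(-30 + 18\right) - \frac{2357}{2122} = -12 - \frac{2357}{2122} = - \frac{27821}{2122}$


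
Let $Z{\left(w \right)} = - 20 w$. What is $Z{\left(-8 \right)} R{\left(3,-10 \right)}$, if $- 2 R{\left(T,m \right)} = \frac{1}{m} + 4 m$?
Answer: $3208$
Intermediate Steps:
$R{\left(T,m \right)} = - 2 m - \frac{1}{2 m}$ ($R{\left(T,m \right)} = - \frac{\frac{1}{m} + 4 m}{2} = - 2 m - \frac{1}{2 m}$)
$Z{\left(-8 \right)} R{\left(3,-10 \right)} = \left(-20\right) \left(-8\right) \left(\left(-2\right) \left(-10\right) - \frac{1}{2 \left(-10\right)}\right) = 160 \left(20 - - \frac{1}{20}\right) = 160 \left(20 + \frac{1}{20}\right) = 160 \cdot \frac{401}{20} = 3208$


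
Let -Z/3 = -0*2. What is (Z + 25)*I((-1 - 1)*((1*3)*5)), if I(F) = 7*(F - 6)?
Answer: -6300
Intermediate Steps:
Z = 0 (Z = -(-3)*0*2 = -(-3)*0 = -3*0 = 0)
I(F) = -42 + 7*F (I(F) = 7*(-6 + F) = -42 + 7*F)
(Z + 25)*I((-1 - 1)*((1*3)*5)) = (0 + 25)*(-42 + 7*((-1 - 1)*((1*3)*5))) = 25*(-42 + 7*(-6*5)) = 25*(-42 + 7*(-2*15)) = 25*(-42 + 7*(-30)) = 25*(-42 - 210) = 25*(-252) = -6300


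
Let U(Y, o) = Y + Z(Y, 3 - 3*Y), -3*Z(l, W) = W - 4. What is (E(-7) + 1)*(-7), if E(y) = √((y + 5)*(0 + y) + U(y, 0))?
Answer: -7 - 7*√3/3 ≈ -11.041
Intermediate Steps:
Z(l, W) = 4/3 - W/3 (Z(l, W) = -(W - 4)/3 = -(-4 + W)/3 = 4/3 - W/3)
U(Y, o) = ⅓ + 2*Y (U(Y, o) = Y + (4/3 - (3 - 3*Y)/3) = Y + (4/3 + (-1 + Y)) = Y + (⅓ + Y) = ⅓ + 2*Y)
E(y) = √(⅓ + 2*y + y*(5 + y)) (E(y) = √((y + 5)*(0 + y) + (⅓ + 2*y)) = √((5 + y)*y + (⅓ + 2*y)) = √(y*(5 + y) + (⅓ + 2*y)) = √(⅓ + 2*y + y*(5 + y)))
(E(-7) + 1)*(-7) = (√(3 + 9*(-7)² + 63*(-7))/3 + 1)*(-7) = (√(3 + 9*49 - 441)/3 + 1)*(-7) = (√(3 + 441 - 441)/3 + 1)*(-7) = (√3/3 + 1)*(-7) = (1 + √3/3)*(-7) = -7 - 7*√3/3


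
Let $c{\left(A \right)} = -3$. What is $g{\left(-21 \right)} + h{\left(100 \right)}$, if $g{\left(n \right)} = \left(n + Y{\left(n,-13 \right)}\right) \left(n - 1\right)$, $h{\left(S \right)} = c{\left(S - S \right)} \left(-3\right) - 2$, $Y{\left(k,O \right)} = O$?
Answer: $755$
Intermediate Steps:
$h{\left(S \right)} = 7$ ($h{\left(S \right)} = \left(-3\right) \left(-3\right) - 2 = 9 - 2 = 7$)
$g{\left(n \right)} = \left(-1 + n\right) \left(-13 + n\right)$ ($g{\left(n \right)} = \left(n - 13\right) \left(n - 1\right) = \left(-13 + n\right) \left(-1 + n\right) = \left(-1 + n\right) \left(-13 + n\right)$)
$g{\left(-21 \right)} + h{\left(100 \right)} = \left(13 + \left(-21\right)^{2} - -294\right) + 7 = \left(13 + 441 + 294\right) + 7 = 748 + 7 = 755$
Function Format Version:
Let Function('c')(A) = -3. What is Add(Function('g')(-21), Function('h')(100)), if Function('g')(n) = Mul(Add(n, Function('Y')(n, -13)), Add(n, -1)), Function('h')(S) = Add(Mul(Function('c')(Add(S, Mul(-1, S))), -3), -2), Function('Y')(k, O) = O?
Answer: 755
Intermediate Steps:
Function('h')(S) = 7 (Function('h')(S) = Add(Mul(-3, -3), -2) = Add(9, -2) = 7)
Function('g')(n) = Mul(Add(-1, n), Add(-13, n)) (Function('g')(n) = Mul(Add(n, -13), Add(n, -1)) = Mul(Add(-13, n), Add(-1, n)) = Mul(Add(-1, n), Add(-13, n)))
Add(Function('g')(-21), Function('h')(100)) = Add(Add(13, Pow(-21, 2), Mul(-14, -21)), 7) = Add(Add(13, 441, 294), 7) = Add(748, 7) = 755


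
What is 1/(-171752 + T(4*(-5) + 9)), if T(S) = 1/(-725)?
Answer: -725/124520201 ≈ -5.8223e-6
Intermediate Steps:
T(S) = -1/725
1/(-171752 + T(4*(-5) + 9)) = 1/(-171752 - 1/725) = 1/(-124520201/725) = -725/124520201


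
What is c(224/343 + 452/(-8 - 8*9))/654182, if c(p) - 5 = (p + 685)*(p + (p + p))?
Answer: -9785324473/628276392800 ≈ -0.015575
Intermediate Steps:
c(p) = 5 + 3*p*(685 + p) (c(p) = 5 + (p + 685)*(p + (p + p)) = 5 + (685 + p)*(p + 2*p) = 5 + (685 + p)*(3*p) = 5 + 3*p*(685 + p))
c(224/343 + 452/(-8 - 8*9))/654182 = (5 + 3*(224/343 + 452/(-8 - 8*9))² + 2055*(224/343 + 452/(-8 - 8*9)))/654182 = (5 + 3*(224*(1/343) + 452/(-8 - 72))² + 2055*(224*(1/343) + 452/(-8 - 72)))*(1/654182) = (5 + 3*(32/49 + 452/(-80))² + 2055*(32/49 + 452/(-80)))*(1/654182) = (5 + 3*(32/49 + 452*(-1/80))² + 2055*(32/49 + 452*(-1/80)))*(1/654182) = (5 + 3*(32/49 - 113/20)² + 2055*(32/49 - 113/20))*(1/654182) = (5 + 3*(-4897/980)² + 2055*(-4897/980))*(1/654182) = (5 + 3*(23980609/960400) - 2012667/196)*(1/654182) = (5 + 71941827/960400 - 2012667/196)*(1/654182) = -9785324473/960400*1/654182 = -9785324473/628276392800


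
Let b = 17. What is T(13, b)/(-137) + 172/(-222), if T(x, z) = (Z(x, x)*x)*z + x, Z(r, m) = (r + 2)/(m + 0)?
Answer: -41530/15207 ≈ -2.7310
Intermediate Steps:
Z(r, m) = (2 + r)/m
T(x, z) = x + z*(2 + x) (T(x, z) = (((2 + x)/x)*x)*z + x = (2 + x)*z + x = z*(2 + x) + x = x + z*(2 + x))
T(13, b)/(-137) + 172/(-222) = (13 + 17*(2 + 13))/(-137) + 172/(-222) = (13 + 17*15)*(-1/137) + 172*(-1/222) = (13 + 255)*(-1/137) - 86/111 = 268*(-1/137) - 86/111 = -268/137 - 86/111 = -41530/15207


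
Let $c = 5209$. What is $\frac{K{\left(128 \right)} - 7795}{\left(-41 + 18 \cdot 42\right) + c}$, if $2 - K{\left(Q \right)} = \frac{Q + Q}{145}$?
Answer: $- \frac{1130241}{858980} \approx -1.3158$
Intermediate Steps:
$K{\left(Q \right)} = 2 - \frac{2 Q}{145}$ ($K{\left(Q \right)} = 2 - \frac{Q + Q}{145} = 2 - 2 Q \frac{1}{145} = 2 - \frac{2 Q}{145}$)
$\frac{K{\left(128 \right)} - 7795}{\left(-41 + 18 \cdot 42\right) + c} = \frac{\left(2 - \frac{256}{145}\right) - 7795}{\left(-41 + 18 \cdot 42\right) + 5209} = \frac{\left(2 - \frac{256}{145}\right) - 7795}{\left(-41 + 756\right) + 5209} = \frac{\frac{34}{145} - 7795}{715 + 5209} = - \frac{1130241}{145 \cdot 5924} = \left(- \frac{1130241}{145}\right) \frac{1}{5924} = - \frac{1130241}{858980}$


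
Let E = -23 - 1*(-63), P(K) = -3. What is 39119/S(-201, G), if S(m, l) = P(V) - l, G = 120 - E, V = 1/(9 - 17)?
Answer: -39119/83 ≈ -471.31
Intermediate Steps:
V = -⅛ (V = 1/(-8) = -⅛ ≈ -0.12500)
E = 40 (E = -23 + 63 = 40)
G = 80 (G = 120 - 1*40 = 120 - 40 = 80)
S(m, l) = -3 - l
39119/S(-201, G) = 39119/(-3 - 1*80) = 39119/(-3 - 80) = 39119/(-83) = 39119*(-1/83) = -39119/83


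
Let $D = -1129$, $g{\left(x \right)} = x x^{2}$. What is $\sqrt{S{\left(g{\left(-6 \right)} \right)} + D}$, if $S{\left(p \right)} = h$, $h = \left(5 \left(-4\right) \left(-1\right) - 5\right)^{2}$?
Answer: $2 i \sqrt{226} \approx 30.067 i$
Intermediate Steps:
$h = 225$ ($h = \left(\left(-20\right) \left(-1\right) - 5\right)^{2} = \left(20 - 5\right)^{2} = 15^{2} = 225$)
$g{\left(x \right)} = x^{3}$
$S{\left(p \right)} = 225$
$\sqrt{S{\left(g{\left(-6 \right)} \right)} + D} = \sqrt{225 - 1129} = \sqrt{-904} = 2 i \sqrt{226}$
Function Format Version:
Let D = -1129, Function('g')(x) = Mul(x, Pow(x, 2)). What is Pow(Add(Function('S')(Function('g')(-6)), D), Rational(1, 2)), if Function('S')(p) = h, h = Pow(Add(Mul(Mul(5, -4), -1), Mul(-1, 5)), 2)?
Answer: Mul(2, I, Pow(226, Rational(1, 2))) ≈ Mul(30.067, I)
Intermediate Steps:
h = 225 (h = Pow(Add(Mul(-20, -1), -5), 2) = Pow(Add(20, -5), 2) = Pow(15, 2) = 225)
Function('g')(x) = Pow(x, 3)
Function('S')(p) = 225
Pow(Add(Function('S')(Function('g')(-6)), D), Rational(1, 2)) = Pow(Add(225, -1129), Rational(1, 2)) = Pow(-904, Rational(1, 2)) = Mul(2, I, Pow(226, Rational(1, 2)))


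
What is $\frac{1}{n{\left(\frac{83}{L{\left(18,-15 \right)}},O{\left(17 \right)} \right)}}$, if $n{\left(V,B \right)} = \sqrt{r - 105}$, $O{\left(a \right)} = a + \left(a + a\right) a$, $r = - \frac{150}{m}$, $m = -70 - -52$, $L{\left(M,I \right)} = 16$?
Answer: $- \frac{i \sqrt{870}}{290} \approx - 0.10171 i$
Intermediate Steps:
$m = -18$ ($m = -70 + 52 = -18$)
$r = \frac{25}{3}$ ($r = - \frac{150}{-18} = \left(-150\right) \left(- \frac{1}{18}\right) = \frac{25}{3} \approx 8.3333$)
$O{\left(a \right)} = a + 2 a^{2}$ ($O{\left(a \right)} = a + 2 a a = a + 2 a^{2}$)
$n{\left(V,B \right)} = \frac{i \sqrt{870}}{3}$ ($n{\left(V,B \right)} = \sqrt{\frac{25}{3} - 105} = \sqrt{- \frac{290}{3}} = \frac{i \sqrt{870}}{3}$)
$\frac{1}{n{\left(\frac{83}{L{\left(18,-15 \right)}},O{\left(17 \right)} \right)}} = \frac{1}{\frac{1}{3} i \sqrt{870}} = - \frac{i \sqrt{870}}{290}$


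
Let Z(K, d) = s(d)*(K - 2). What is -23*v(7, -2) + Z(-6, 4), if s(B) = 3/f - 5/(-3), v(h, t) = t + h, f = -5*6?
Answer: -1913/15 ≈ -127.53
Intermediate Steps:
f = -30
v(h, t) = h + t
s(B) = 47/30 (s(B) = 3/(-30) - 5/(-3) = 3*(-1/30) - 5*(-⅓) = -⅒ + 5/3 = 47/30)
Z(K, d) = -47/15 + 47*K/30 (Z(K, d) = 47*(K - 2)/30 = 47*(-2 + K)/30 = -47/15 + 47*K/30)
-23*v(7, -2) + Z(-6, 4) = -23*(7 - 2) + (-47/15 + (47/30)*(-6)) = -23*5 + (-47/15 - 47/5) = -115 - 188/15 = -1913/15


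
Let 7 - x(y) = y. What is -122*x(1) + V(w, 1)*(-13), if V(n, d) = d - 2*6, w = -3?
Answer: -589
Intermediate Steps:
x(y) = 7 - y
V(n, d) = -12 + d (V(n, d) = d - 12 = -12 + d)
-122*x(1) + V(w, 1)*(-13) = -122*(7 - 1*1) + (-12 + 1)*(-13) = -122*(7 - 1) - 11*(-13) = -122*6 + 143 = -61*12 + 143 = -732 + 143 = -589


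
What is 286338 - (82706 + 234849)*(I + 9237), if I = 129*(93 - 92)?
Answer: -2973933792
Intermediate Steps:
I = 129 (I = 129*1 = 129)
286338 - (82706 + 234849)*(I + 9237) = 286338 - (82706 + 234849)*(129 + 9237) = 286338 - 317555*9366 = 286338 - 1*2974220130 = 286338 - 2974220130 = -2973933792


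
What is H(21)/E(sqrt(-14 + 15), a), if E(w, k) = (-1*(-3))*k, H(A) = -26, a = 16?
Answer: -13/24 ≈ -0.54167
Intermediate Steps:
E(w, k) = 3*k
H(21)/E(sqrt(-14 + 15), a) = -26/(3*16) = -26/48 = -26*1/48 = -13/24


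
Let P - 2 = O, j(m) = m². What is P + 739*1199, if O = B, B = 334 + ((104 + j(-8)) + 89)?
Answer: 886654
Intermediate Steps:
B = 591 (B = 334 + ((104 + (-8)²) + 89) = 334 + ((104 + 64) + 89) = 334 + (168 + 89) = 334 + 257 = 591)
O = 591
P = 593 (P = 2 + 591 = 593)
P + 739*1199 = 593 + 739*1199 = 593 + 886061 = 886654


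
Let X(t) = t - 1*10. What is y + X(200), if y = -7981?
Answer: -7791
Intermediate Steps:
X(t) = -10 + t (X(t) = t - 10 = -10 + t)
y + X(200) = -7981 + (-10 + 200) = -7981 + 190 = -7791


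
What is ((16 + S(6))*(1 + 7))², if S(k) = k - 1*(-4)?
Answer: 43264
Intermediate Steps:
S(k) = 4 + k (S(k) = k + 4 = 4 + k)
((16 + S(6))*(1 + 7))² = ((16 + (4 + 6))*(1 + 7))² = ((16 + 10)*8)² = (26*8)² = 208² = 43264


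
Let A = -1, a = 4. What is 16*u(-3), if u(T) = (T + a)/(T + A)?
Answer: -4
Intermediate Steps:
u(T) = (4 + T)/(-1 + T) (u(T) = (T + 4)/(T - 1) = (4 + T)/(-1 + T))
16*u(-3) = 16*((4 - 3)/(-1 - 3)) = 16*(1/(-4)) = 16*(-1/4*1) = 16*(-1/4) = -4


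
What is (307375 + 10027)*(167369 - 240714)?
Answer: -23279849690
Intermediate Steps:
(307375 + 10027)*(167369 - 240714) = 317402*(-73345) = -23279849690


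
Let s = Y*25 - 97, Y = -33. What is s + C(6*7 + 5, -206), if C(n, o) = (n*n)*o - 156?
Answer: -456132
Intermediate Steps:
C(n, o) = -156 + o*n² (C(n, o) = n²*o - 156 = o*n² - 156 = -156 + o*n²)
s = -922 (s = -33*25 - 97 = -825 - 97 = -922)
s + C(6*7 + 5, -206) = -922 + (-156 - 206*(6*7 + 5)²) = -922 + (-156 - 206*(42 + 5)²) = -922 + (-156 - 206*47²) = -922 + (-156 - 206*2209) = -922 + (-156 - 455054) = -922 - 455210 = -456132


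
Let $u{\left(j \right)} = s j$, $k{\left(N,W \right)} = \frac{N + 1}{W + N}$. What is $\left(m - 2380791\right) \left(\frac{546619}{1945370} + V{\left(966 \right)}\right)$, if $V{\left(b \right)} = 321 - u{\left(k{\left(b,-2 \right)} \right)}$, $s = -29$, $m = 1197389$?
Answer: $- \frac{194392720596303053}{468834170} \approx -4.1463 \cdot 10^{8}$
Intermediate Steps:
$k{\left(N,W \right)} = \frac{1 + N}{N + W}$
$u{\left(j \right)} = - 29 j$
$V{\left(b \right)} = 321 + \frac{29 \left(1 + b\right)}{-2 + b}$ ($V{\left(b \right)} = 321 - - 29 \frac{1 + b}{b - 2} = 321 - - 29 \frac{1 + b}{-2 + b} = 321 - - \frac{29 \left(1 + b\right)}{-2 + b} = 321 + \frac{29 \left(1 + b\right)}{-2 + b}$)
$\left(m - 2380791\right) \left(\frac{546619}{1945370} + V{\left(966 \right)}\right) = \left(1197389 - 2380791\right) \left(\frac{546619}{1945370} + \frac{-613 + 350 \cdot 966}{-2 + 966}\right) = - 1183402 \left(546619 \cdot \frac{1}{1945370} + \frac{-613 + 338100}{964}\right) = - 1183402 \left(\frac{546619}{1945370} + \frac{1}{964} \cdot 337487\right) = - 1183402 \left(\frac{546619}{1945370} + \frac{337487}{964}\right) = \left(-1183402\right) \frac{328532012953}{937668340} = - \frac{194392720596303053}{468834170}$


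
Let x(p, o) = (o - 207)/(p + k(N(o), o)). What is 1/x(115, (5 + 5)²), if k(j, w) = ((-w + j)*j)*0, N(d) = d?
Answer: -115/107 ≈ -1.0748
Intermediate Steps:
k(j, w) = 0 (k(j, w) = ((j - w)*j)*0 = (j*(j - w))*0 = 0)
x(p, o) = (-207 + o)/p (x(p, o) = (o - 207)/(p + 0) = (-207 + o)/p)
1/x(115, (5 + 5)²) = 1/((-207 + (5 + 5)²)/115) = 1/((-207 + 10²)/115) = 1/((-207 + 100)/115) = 1/((1/115)*(-107)) = 1/(-107/115) = -115/107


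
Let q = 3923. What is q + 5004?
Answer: 8927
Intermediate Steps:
q + 5004 = 3923 + 5004 = 8927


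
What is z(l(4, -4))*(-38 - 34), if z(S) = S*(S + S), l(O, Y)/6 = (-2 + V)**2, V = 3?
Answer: -5184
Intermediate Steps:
l(O, Y) = 6 (l(O, Y) = 6*(-2 + 3)**2 = 6*1**2 = 6*1 = 6)
z(S) = 2*S**2 (z(S) = S*(2*S) = 2*S**2)
z(l(4, -4))*(-38 - 34) = (2*6**2)*(-38 - 34) = (2*36)*(-72) = 72*(-72) = -5184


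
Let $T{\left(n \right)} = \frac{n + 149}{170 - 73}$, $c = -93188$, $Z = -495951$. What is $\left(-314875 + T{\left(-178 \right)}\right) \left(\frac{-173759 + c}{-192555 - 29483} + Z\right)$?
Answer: $\frac{1681687730992699332}{10768843} \approx 1.5616 \cdot 10^{11}$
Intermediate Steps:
$T{\left(n \right)} = \frac{149}{97} + \frac{n}{97}$ ($T{\left(n \right)} = \frac{149 + n}{97} = \left(149 + n\right) \frac{1}{97} = \frac{149}{97} + \frac{n}{97}$)
$\left(-314875 + T{\left(-178 \right)}\right) \left(\frac{-173759 + c}{-192555 - 29483} + Z\right) = \left(-314875 + \left(\frac{149}{97} + \frac{1}{97} \left(-178\right)\right)\right) \left(\frac{-173759 - 93188}{-192555 - 29483} - 495951\right) = \left(-314875 + \left(\frac{149}{97} - \frac{178}{97}\right)\right) \left(- \frac{266947}{-222038} - 495951\right) = \left(-314875 - \frac{29}{97}\right) \left(\left(-266947\right) \left(- \frac{1}{222038}\right) - 495951\right) = - \frac{30542904 \left(\frac{266947}{222038} - 495951\right)}{97} = \left(- \frac{30542904}{97}\right) \left(- \frac{110119701191}{222038}\right) = \frac{1681687730992699332}{10768843}$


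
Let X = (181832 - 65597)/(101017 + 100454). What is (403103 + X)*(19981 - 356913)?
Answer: -9121162627261712/67157 ≈ -1.3582e+11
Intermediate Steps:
X = 38745/67157 (X = 116235/201471 = 116235*(1/201471) = 38745/67157 ≈ 0.57693)
(403103 + X)*(19981 - 356913) = (403103 + 38745/67157)*(19981 - 356913) = (27071226916/67157)*(-336932) = -9121162627261712/67157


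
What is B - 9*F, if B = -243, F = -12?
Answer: -135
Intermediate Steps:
B - 9*F = -243 - 9*(-12) = -243 - 1*(-108) = -243 + 108 = -135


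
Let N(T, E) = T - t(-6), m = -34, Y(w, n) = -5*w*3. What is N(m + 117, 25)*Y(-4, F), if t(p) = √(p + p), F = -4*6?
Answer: 4980 - 120*I*√3 ≈ 4980.0 - 207.85*I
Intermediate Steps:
F = -24
Y(w, n) = -15*w
t(p) = √2*√p (t(p) = √(2*p) = √2*√p)
N(T, E) = T - 2*I*√3 (N(T, E) = T - √2*√(-6) = T - √2*I*√6 = T - 2*I*√3)
N(m + 117, 25)*Y(-4, F) = ((-34 + 117) - 2*I*√3)*(-15*(-4)) = (83 - 2*I*√3)*60 = 4980 - 120*I*√3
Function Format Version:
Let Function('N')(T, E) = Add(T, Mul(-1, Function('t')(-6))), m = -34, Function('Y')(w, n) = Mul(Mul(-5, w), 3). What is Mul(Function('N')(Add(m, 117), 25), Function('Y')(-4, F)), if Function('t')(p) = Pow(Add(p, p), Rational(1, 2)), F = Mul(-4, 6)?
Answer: Add(4980, Mul(-120, I, Pow(3, Rational(1, 2)))) ≈ Add(4980.0, Mul(-207.85, I))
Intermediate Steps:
F = -24
Function('Y')(w, n) = Mul(-15, w)
Function('t')(p) = Mul(Pow(2, Rational(1, 2)), Pow(p, Rational(1, 2))) (Function('t')(p) = Pow(Mul(2, p), Rational(1, 2)) = Mul(Pow(2, Rational(1, 2)), Pow(p, Rational(1, 2))))
Function('N')(T, E) = Add(T, Mul(-2, I, Pow(3, Rational(1, 2)))) (Function('N')(T, E) = Add(T, Mul(-1, Mul(Pow(2, Rational(1, 2)), Pow(-6, Rational(1, 2))))) = Add(T, Mul(-1, Mul(Pow(2, Rational(1, 2)), Mul(I, Pow(6, Rational(1, 2)))))) = Add(T, Mul(-1, Mul(2, I, Pow(3, Rational(1, 2))))) = Add(T, Mul(-2, I, Pow(3, Rational(1, 2)))))
Mul(Function('N')(Add(m, 117), 25), Function('Y')(-4, F)) = Mul(Add(Add(-34, 117), Mul(-2, I, Pow(3, Rational(1, 2)))), Mul(-15, -4)) = Mul(Add(83, Mul(-2, I, Pow(3, Rational(1, 2)))), 60) = Add(4980, Mul(-120, I, Pow(3, Rational(1, 2))))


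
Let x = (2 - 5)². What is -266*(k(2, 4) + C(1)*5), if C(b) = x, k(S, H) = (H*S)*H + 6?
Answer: -22078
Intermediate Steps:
k(S, H) = 6 + S*H² (k(S, H) = S*H² + 6 = 6 + S*H²)
x = 9 (x = (-3)² = 9)
C(b) = 9
-266*(k(2, 4) + C(1)*5) = -266*((6 + 2*4²) + 9*5) = -266*((6 + 2*16) + 45) = -266*((6 + 32) + 45) = -266*(38 + 45) = -266*83 = -22078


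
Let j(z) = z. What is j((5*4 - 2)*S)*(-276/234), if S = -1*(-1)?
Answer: -276/13 ≈ -21.231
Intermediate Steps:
S = 1
j((5*4 - 2)*S)*(-276/234) = ((5*4 - 2)*1)*(-276/234) = ((20 - 2)*1)*(-276*1/234) = (18*1)*(-46/39) = 18*(-46/39) = -276/13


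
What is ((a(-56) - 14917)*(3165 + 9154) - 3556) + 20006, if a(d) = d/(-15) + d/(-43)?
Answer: -118476204973/645 ≈ -1.8368e+8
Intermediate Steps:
a(d) = -58*d/645 (a(d) = d*(-1/15) + d*(-1/43) = -d/15 - d/43 = -58*d/645)
((a(-56) - 14917)*(3165 + 9154) - 3556) + 20006 = ((-58/645*(-56) - 14917)*(3165 + 9154) - 3556) + 20006 = ((3248/645 - 14917)*12319 - 3556) + 20006 = (-9618217/645*12319 - 3556) + 20006 = (-118486815223/645 - 3556) + 20006 = -118489108843/645 + 20006 = -118476204973/645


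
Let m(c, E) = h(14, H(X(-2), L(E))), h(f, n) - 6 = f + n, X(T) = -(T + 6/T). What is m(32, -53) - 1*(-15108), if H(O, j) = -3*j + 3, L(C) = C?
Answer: 15290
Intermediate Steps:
X(T) = -T - 6/T
H(O, j) = 3 - 3*j
h(f, n) = 6 + f + n (h(f, n) = 6 + (f + n) = 6 + f + n)
m(c, E) = 23 - 3*E (m(c, E) = 6 + 14 + (3 - 3*E) = 23 - 3*E)
m(32, -53) - 1*(-15108) = (23 - 3*(-53)) - 1*(-15108) = (23 + 159) + 15108 = 182 + 15108 = 15290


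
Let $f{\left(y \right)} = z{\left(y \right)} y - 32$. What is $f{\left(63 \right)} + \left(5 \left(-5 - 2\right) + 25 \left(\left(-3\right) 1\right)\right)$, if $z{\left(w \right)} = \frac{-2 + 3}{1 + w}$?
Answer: $- \frac{9025}{64} \approx -141.02$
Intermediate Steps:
$z{\left(w \right)} = \frac{1}{1 + w}$ ($z{\left(w \right)} = 1 \frac{1}{1 + w} = \frac{1}{1 + w}$)
$f{\left(y \right)} = -32 + \frac{y}{1 + y}$ ($f{\left(y \right)} = \frac{y}{1 + y} - 32 = -32 + \frac{y}{1 + y}$)
$f{\left(63 \right)} + \left(5 \left(-5 - 2\right) + 25 \left(\left(-3\right) 1\right)\right) = \frac{-32 - 1953}{1 + 63} + \left(5 \left(-5 - 2\right) + 25 \left(\left(-3\right) 1\right)\right) = \frac{-32 - 1953}{64} + \left(5 \left(-7\right) + 25 \left(-3\right)\right) = \frac{1}{64} \left(-1985\right) - 110 = - \frac{1985}{64} - 110 = - \frac{9025}{64}$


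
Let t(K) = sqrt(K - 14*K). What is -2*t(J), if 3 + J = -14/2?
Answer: -2*sqrt(130) ≈ -22.803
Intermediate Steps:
J = -10 (J = -3 - 14/2 = -3 - 14*1/2 = -3 - 7 = -10)
t(K) = sqrt(13)*sqrt(-K) (t(K) = sqrt(-13*K) = sqrt(13)*sqrt(-K))
-2*t(J) = -2*sqrt(13)*sqrt(-1*(-10)) = -2*sqrt(13)*sqrt(10) = -2*sqrt(130)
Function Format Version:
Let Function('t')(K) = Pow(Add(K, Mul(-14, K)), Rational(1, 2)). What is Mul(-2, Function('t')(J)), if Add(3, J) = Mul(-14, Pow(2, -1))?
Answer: Mul(-2, Pow(130, Rational(1, 2))) ≈ -22.803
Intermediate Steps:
J = -10 (J = Add(-3, Mul(-14, Pow(2, -1))) = Add(-3, Mul(-14, Rational(1, 2))) = Add(-3, -7) = -10)
Function('t')(K) = Mul(Pow(13, Rational(1, 2)), Pow(Mul(-1, K), Rational(1, 2))) (Function('t')(K) = Pow(Mul(-13, K), Rational(1, 2)) = Mul(Pow(13, Rational(1, 2)), Pow(Mul(-1, K), Rational(1, 2))))
Mul(-2, Function('t')(J)) = Mul(-2, Mul(Pow(13, Rational(1, 2)), Pow(Mul(-1, -10), Rational(1, 2)))) = Mul(-2, Mul(Pow(13, Rational(1, 2)), Pow(10, Rational(1, 2)))) = Mul(-2, Pow(130, Rational(1, 2)))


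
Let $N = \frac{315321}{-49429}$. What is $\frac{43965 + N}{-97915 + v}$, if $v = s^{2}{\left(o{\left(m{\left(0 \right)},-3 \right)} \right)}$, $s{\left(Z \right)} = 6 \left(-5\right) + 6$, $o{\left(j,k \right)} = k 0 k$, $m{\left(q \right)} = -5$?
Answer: $- \frac{2172830664}{4811369431} \approx -0.4516$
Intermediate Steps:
$o{\left(j,k \right)} = 0$ ($o{\left(j,k \right)} = k 0 = 0$)
$N = - \frac{315321}{49429}$ ($N = 315321 \left(- \frac{1}{49429}\right) = - \frac{315321}{49429} \approx -6.3793$)
$s{\left(Z \right)} = -24$ ($s{\left(Z \right)} = -30 + 6 = -24$)
$v = 576$ ($v = \left(-24\right)^{2} = 576$)
$\frac{43965 + N}{-97915 + v} = \frac{43965 - \frac{315321}{49429}}{-97915 + 576} = \frac{2172830664}{49429 \left(-97339\right)} = \frac{2172830664}{49429} \left(- \frac{1}{97339}\right) = - \frac{2172830664}{4811369431}$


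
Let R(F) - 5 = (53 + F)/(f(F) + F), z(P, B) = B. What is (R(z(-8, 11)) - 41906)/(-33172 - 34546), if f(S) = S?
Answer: 460879/744898 ≈ 0.61871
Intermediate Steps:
R(F) = 5 + (53 + F)/(2*F) (R(F) = 5 + (53 + F)/(F + F) = 5 + (53 + F)/((2*F)) = 5 + (53 + F)*(1/(2*F)) = 5 + (53 + F)/(2*F))
(R(z(-8, 11)) - 41906)/(-33172 - 34546) = ((½)*(53 + 11*11)/11 - 41906)/(-33172 - 34546) = ((½)*(1/11)*(53 + 121) - 41906)/(-67718) = ((½)*(1/11)*174 - 41906)*(-1/67718) = (87/11 - 41906)*(-1/67718) = -460879/11*(-1/67718) = 460879/744898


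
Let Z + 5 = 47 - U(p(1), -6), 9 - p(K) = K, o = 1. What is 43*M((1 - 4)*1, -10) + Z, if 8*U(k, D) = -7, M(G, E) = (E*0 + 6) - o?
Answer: 2063/8 ≈ 257.88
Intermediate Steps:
p(K) = 9 - K
M(G, E) = 5 (M(G, E) = (E*0 + 6) - 1*1 = (0 + 6) - 1 = 6 - 1 = 5)
U(k, D) = -7/8 (U(k, D) = (1/8)*(-7) = -7/8)
Z = 343/8 (Z = -5 + (47 - 1*(-7/8)) = -5 + (47 + 7/8) = -5 + 383/8 = 343/8 ≈ 42.875)
43*M((1 - 4)*1, -10) + Z = 43*5 + 343/8 = 215 + 343/8 = 2063/8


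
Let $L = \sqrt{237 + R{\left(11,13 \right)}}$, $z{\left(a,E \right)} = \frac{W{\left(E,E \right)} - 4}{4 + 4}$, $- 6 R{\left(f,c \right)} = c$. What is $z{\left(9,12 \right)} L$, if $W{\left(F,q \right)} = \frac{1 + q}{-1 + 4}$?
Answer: $\frac{\sqrt{8454}}{144} \approx 0.63851$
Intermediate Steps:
$R{\left(f,c \right)} = - \frac{c}{6}$
$W{\left(F,q \right)} = \frac{1}{3} + \frac{q}{3}$ ($W{\left(F,q \right)} = \frac{1 + q}{3} = \left(1 + q\right) \frac{1}{3} = \frac{1}{3} + \frac{q}{3}$)
$z{\left(a,E \right)} = - \frac{11}{24} + \frac{E}{24}$ ($z{\left(a,E \right)} = \frac{\left(\frac{1}{3} + \frac{E}{3}\right) - 4}{4 + 4} = \frac{- \frac{11}{3} + \frac{E}{3}}{8} = \left(- \frac{11}{3} + \frac{E}{3}\right) \frac{1}{8} = - \frac{11}{24} + \frac{E}{24}$)
$L = \frac{\sqrt{8454}}{6}$ ($L = \sqrt{237 - \frac{13}{6}} = \sqrt{\frac{1409}{6}} = \frac{\sqrt{8454}}{6} \approx 15.324$)
$z{\left(9,12 \right)} L = \left(- \frac{11}{24} + \frac{1}{24} \cdot 12\right) \frac{\sqrt{8454}}{6} = \left(- \frac{11}{24} + \frac{1}{2}\right) \frac{\sqrt{8454}}{6} = \frac{\frac{1}{6} \sqrt{8454}}{24} = \frac{\sqrt{8454}}{144}$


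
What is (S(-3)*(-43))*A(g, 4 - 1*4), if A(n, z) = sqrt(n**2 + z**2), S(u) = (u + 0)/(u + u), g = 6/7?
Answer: -129/7 ≈ -18.429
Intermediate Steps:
g = 6/7 (g = 6*(1/7) = 6/7 ≈ 0.85714)
S(u) = 1/2 (S(u) = u/((2*u)) = u*(1/(2*u)) = 1/2)
(S(-3)*(-43))*A(g, 4 - 1*4) = ((1/2)*(-43))*sqrt((6/7)**2 + (4 - 1*4)**2) = -43*sqrt(36/49 + (4 - 4)**2)/2 = -43*sqrt(36/49 + 0**2)/2 = -43*sqrt(36/49 + 0)/2 = -43*sqrt(36/49)/2 = -43/2*6/7 = -129/7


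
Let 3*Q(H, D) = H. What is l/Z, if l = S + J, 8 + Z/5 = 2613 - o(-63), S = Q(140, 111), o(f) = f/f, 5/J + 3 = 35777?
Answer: 1001675/279466488 ≈ 0.0035842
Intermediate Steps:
J = 5/35774 (J = 5/(-3 + 35777) = 5/35774 ≈ 0.00013977)
Q(H, D) = H/3
o(f) = 1
S = 140/3 (S = (1/3)*140 = 140/3 ≈ 46.667)
Z = 13020 (Z = -40 + 5*(2613 - 1*1) = -40 + 5*(2613 - 1) = -40 + 5*2612 = -40 + 13060 = 13020)
l = 5008375/107322 (l = 140/3 + 5/35774 = 5008375/107322 ≈ 46.667)
l/Z = (5008375/107322)/13020 = (5008375/107322)*(1/13020) = 1001675/279466488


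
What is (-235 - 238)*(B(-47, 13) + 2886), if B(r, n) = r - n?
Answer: -1336698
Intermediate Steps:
(-235 - 238)*(B(-47, 13) + 2886) = (-235 - 238)*((-47 - 1*13) + 2886) = -473*((-47 - 13) + 2886) = -473*(-60 + 2886) = -473*2826 = -1336698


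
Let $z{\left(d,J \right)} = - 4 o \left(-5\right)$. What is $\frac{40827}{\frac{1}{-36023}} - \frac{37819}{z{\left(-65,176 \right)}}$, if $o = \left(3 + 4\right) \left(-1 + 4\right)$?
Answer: $- \frac{617698666639}{420} \approx -1.4707 \cdot 10^{9}$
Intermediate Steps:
$o = 21$ ($o = 7 \cdot 3 = 21$)
$z{\left(d,J \right)} = 420$ ($z{\left(d,J \right)} = \left(-4\right) 21 \left(-5\right) = \left(-84\right) \left(-5\right) = 420$)
$\frac{40827}{\frac{1}{-36023}} - \frac{37819}{z{\left(-65,176 \right)}} = \frac{40827}{\frac{1}{-36023}} - \frac{37819}{420} = \frac{40827}{- \frac{1}{36023}} - \frac{37819}{420} = 40827 \left(-36023\right) - \frac{37819}{420} = -1470711021 - \frac{37819}{420} = - \frac{617698666639}{420}$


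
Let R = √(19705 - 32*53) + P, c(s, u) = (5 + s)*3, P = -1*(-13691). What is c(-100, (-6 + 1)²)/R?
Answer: -3901935/187425472 + 855*√2001/187425472 ≈ -0.020615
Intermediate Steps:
P = 13691
c(s, u) = 15 + 3*s
R = 13691 + 3*√2001 (R = √(19705 - 32*53) + 13691 = √(19705 - 1696) + 13691 = √18009 + 13691 = 3*√2001 + 13691 = 13691 + 3*√2001 ≈ 13825.)
c(-100, (-6 + 1)²)/R = (15 + 3*(-100))/(13691 + 3*√2001) = (15 - 300)/(13691 + 3*√2001) = -285/(13691 + 3*√2001)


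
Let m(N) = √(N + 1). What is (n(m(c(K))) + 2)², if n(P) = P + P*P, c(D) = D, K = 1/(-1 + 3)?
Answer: 55/4 + 7*√6/2 ≈ 22.323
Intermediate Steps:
K = ½ (K = 1/2 = ½ ≈ 0.50000)
m(N) = √(1 + N)
n(P) = P + P²
(n(m(c(K))) + 2)² = (√(1 + ½)*(1 + √(1 + ½)) + 2)² = (√(3/2)*(1 + √(3/2)) + 2)² = ((√6/2)*(1 + √6/2) + 2)² = (√6*(1 + √6/2)/2 + 2)² = (2 + √6*(1 + √6/2)/2)²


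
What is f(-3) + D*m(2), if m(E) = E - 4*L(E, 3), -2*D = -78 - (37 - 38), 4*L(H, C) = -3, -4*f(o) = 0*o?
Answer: 385/2 ≈ 192.50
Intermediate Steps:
f(o) = 0 (f(o) = -0*o = -¼*0 = 0)
L(H, C) = -¾ (L(H, C) = (¼)*(-3) = -¾)
D = 77/2 (D = -(-78 - (37 - 38))/2 = -(-78 - 1*(-1))/2 = -(-78 + 1)/2 = -½*(-77) = 77/2 ≈ 38.500)
m(E) = 3 + E (m(E) = E - 4*(-¾) = E + 3 = 3 + E)
f(-3) + D*m(2) = 0 + 77*(3 + 2)/2 = 0 + (77/2)*5 = 0 + 385/2 = 385/2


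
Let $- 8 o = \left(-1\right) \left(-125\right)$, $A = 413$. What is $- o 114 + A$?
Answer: $\frac{8777}{4} \approx 2194.3$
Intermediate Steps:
$o = - \frac{125}{8}$ ($o = - \frac{\left(-1\right) \left(-125\right)}{8} = \left(- \frac{1}{8}\right) 125 = - \frac{125}{8} \approx -15.625$)
$- o 114 + A = \left(-1\right) \left(- \frac{125}{8}\right) 114 + 413 = \frac{125}{8} \cdot 114 + 413 = \frac{7125}{4} + 413 = \frac{8777}{4}$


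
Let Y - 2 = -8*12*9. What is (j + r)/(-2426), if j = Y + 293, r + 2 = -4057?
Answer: 2314/1213 ≈ 1.9077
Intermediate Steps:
r = -4059 (r = -2 - 4057 = -4059)
Y = -862 (Y = 2 - 8*12*9 = 2 - 96*9 = 2 - 864 = -862)
j = -569 (j = -862 + 293 = -569)
(j + r)/(-2426) = (-569 - 4059)/(-2426) = -4628*(-1/2426) = 2314/1213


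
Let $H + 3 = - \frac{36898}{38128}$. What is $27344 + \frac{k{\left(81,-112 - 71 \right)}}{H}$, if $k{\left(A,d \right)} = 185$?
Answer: $\frac{2064800664}{75641} \approx 27297.0$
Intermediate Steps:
$H = - \frac{75641}{19064}$ ($H = -3 - \frac{36898}{38128} = -3 - \frac{18449}{19064} = - \frac{75641}{19064} \approx -3.9677$)
$27344 + \frac{k{\left(81,-112 - 71 \right)}}{H} = 27344 + \frac{185}{- \frac{75641}{19064}} = 27344 + 185 \left(- \frac{19064}{75641}\right) = 27344 - \frac{3526840}{75641} = \frac{2064800664}{75641}$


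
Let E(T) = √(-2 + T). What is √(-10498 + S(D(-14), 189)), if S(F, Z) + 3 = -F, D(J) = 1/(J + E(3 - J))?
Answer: √(-147013 + 10501*√15)/√(14 - √15) ≈ 102.47*I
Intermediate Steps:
D(J) = 1/(J + √(1 - J)) (D(J) = 1/(J + √(-2 + (3 - J))) = 1/(J + √(1 - J)))
S(F, Z) = -3 - F
√(-10498 + S(D(-14), 189)) = √(-10498 + (-3 - 1/(-14 + √(1 - 1*(-14))))) = √(-10498 + (-3 - 1/(-14 + √(1 + 14)))) = √(-10498 + (-3 - 1/(-14 + √15))) = √(-10501 - 1/(-14 + √15))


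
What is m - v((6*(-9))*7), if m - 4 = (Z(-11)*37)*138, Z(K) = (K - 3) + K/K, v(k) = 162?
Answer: -66536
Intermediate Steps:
Z(K) = -2 + K (Z(K) = (-3 + K) + 1 = -2 + K)
m = -66374 (m = 4 + ((-2 - 11)*37)*138 = 4 - 13*37*138 = 4 - 481*138 = 4 - 66378 = -66374)
m - v((6*(-9))*7) = -66374 - 1*162 = -66374 - 162 = -66536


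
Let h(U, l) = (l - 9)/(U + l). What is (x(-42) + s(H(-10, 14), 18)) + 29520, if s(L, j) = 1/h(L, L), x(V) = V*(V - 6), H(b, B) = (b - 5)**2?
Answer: 378457/12 ≈ 31538.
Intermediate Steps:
h(U, l) = (-9 + l)/(U + l)
H(b, B) = (-5 + b)**2
x(V) = V*(-6 + V)
s(L, j) = 2*L/(-9 + L) (s(L, j) = 1/((-9 + L)/(L + L)) = 1/((-9 + L)/((2*L))) = 1/((1/(2*L))*(-9 + L)) = 1/((-9 + L)/(2*L)) = 2*L/(-9 + L))
(x(-42) + s(H(-10, 14), 18)) + 29520 = (-42*(-6 - 42) + 2*(-5 - 10)**2/(-9 + (-5 - 10)**2)) + 29520 = (-42*(-48) + 2*(-15)**2/(-9 + (-15)**2)) + 29520 = (2016 + 2*225/(-9 + 225)) + 29520 = (2016 + 2*225/216) + 29520 = (2016 + 2*225*(1/216)) + 29520 = (2016 + 25/12) + 29520 = 24217/12 + 29520 = 378457/12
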